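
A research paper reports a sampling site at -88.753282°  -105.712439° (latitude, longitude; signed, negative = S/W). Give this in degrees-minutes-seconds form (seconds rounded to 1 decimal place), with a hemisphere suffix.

Latitude is negative → S; |value| = 88.753282
Lat: 0.753282° → 45.19692′; 0.19692 × 60 = 11.815″
Longitude is negative → W; |value| = 105.712439
λ: 0.712439 × 60 = 42.74634′ → 42′, remainder × 60 = 44.780″

88°45′11.8″ S, 105°42′44.8″ W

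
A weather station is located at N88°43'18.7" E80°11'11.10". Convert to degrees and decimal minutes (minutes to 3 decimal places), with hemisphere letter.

φ: seconds/60 = 0.31167; minutes = 43 + 0.31167 = 43.31167
Lon: seconds/60 = 0.18500; minutes = 11 + 0.18500 = 11.18500

88° 43.312′ N, 80° 11.185′ E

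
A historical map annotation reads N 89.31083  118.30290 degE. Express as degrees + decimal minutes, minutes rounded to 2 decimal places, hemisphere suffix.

89° 18.65′ N, 118° 18.17′ E

φ: 89° + 0.310830 × 60 = 89° 18.6498′
Longitude: minutes = (118.302900 − 118) × 60 = 18.1740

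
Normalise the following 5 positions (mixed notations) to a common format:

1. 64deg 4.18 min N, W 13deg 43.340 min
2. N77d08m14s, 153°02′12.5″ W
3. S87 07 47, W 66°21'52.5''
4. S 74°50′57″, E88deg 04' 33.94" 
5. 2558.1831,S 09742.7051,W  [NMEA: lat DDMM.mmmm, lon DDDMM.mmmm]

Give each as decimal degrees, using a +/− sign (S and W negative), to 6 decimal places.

1. 64.069667, -13.722333
2. 77.137222, -153.036806
3. -87.129722, -66.364583
4. -74.849167, 88.076094
5. -25.969718, -97.711752

Point 1:
  φ: 64 + 4.18/60 = 64.0696667
  N → positive
  Longitude: 43.34′ = 0.722333°; total 13.7223333
  W → negative
Point 2:
  Lat: 8′ + 14″ = 8.23333′; 77 + 8.23333/60 = 77.1372222
  N → positive
  Longitude: 153 + 2/60 + 12.5/3600 = 153.0368056
  W → negative
Point 3:
  Latitude: 87° + 7/60 + 47/3600 = 87 + 0.116667 + 0.013056 = 87.1297222
  S ⇒ negate
  Lon: 21′ + 52.5″ = 21.87500′; 66 + 21.87500/60 = 66.3645833
  W ⇒ negate
Point 4:
  Latitude: 74 + 50/60 + 57/3600 = 74.8491667
  S → negative
  Lon: 88° + 4/60 + 33.94/3600 = 88 + 0.066667 + 0.009428 = 88.0760944
  E ⇒ keep positive
Point 5:
  Latitude: split at 2 digits → 25° and 58.1831′; 25 + 58.1831/60 = 25.9697183
  hemisphere S, so the sign is −
  Lon: split at 3 digits → 097° and 42.7051′; 97 + 42.7051/60 = 97.7117517
  hemisphere W, so the sign is −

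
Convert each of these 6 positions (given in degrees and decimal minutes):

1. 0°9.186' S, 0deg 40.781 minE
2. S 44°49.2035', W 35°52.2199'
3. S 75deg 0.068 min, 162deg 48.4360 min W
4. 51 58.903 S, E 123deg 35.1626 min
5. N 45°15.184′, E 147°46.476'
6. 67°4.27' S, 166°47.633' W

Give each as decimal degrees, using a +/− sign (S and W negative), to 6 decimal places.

1. -0.153100, 0.679683
2. -44.820058, -35.870332
3. -75.001133, -162.807267
4. -51.981717, 123.586043
5. 45.253067, 147.774600
6. -67.071167, -166.793883

Point 1:
  Lat: 9.186′ = 0.153100°; total 0.1531000
  hemisphere S, so the sign is −
  Longitude: 0 + 40.781/60 = 0.6796833
  E ⇒ keep positive
Point 2:
  Latitude: 49.2035′ = 0.820058°; total 44.8200583
  S → negative
  Longitude: 52.2199′ = 0.870332°; total 35.8703317
  W → negative
Point 3:
  Latitude: 0.068′ = 0.001133°; total 75.0011333
  S ⇒ negate
  Lon: 162 + 48.436/60 = 162.8072667
  hemisphere W, so the sign is −
Point 4:
  Lat: 51 + 58.903/60 = 51.9817167
  S → negative
  λ: 35.1626′ = 0.586043°; total 123.5860433
  E ⇒ keep positive
Point 5:
  Latitude: 45 + 15.184/60 = 45.2530667
  N → positive
  Lon: 46.476′ = 0.774600°; total 147.7746000
  E → positive
Point 6:
  φ: 67 + 4.27/60 = 67.0711667
  S → negative
  Longitude: 47.633′ = 0.793883°; total 166.7938833
  W ⇒ negate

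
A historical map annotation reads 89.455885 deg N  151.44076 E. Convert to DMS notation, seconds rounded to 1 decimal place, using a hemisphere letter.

Latitude: 0.455885° → 27.35310′; 0.35310 × 60 = 21.186″
Lon: 0.440760° → 26.44560′; 0.44560 × 60 = 26.736″

89°27′21.2″ N, 151°26′26.7″ E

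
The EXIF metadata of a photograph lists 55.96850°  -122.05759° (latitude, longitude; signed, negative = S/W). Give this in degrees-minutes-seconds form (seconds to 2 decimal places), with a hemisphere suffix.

φ: 0.968500° → 58.11000′; 0.11000 × 60 = 6.6000″
Longitude is negative → W; |value| = 122.057590
Longitude: whole degrees 122; 3.45540′ → 3′ and 27.3240″

55°58′6.60″ N, 122°03′27.32″ W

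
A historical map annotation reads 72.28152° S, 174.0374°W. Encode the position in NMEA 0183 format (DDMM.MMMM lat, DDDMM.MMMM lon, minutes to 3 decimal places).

7216.891,S / 17402.244,W

φ: fractional part 0.281520 → 16.89120 minutes
Lon: 174° + 0.037400 × 60 = 174° 2.24400′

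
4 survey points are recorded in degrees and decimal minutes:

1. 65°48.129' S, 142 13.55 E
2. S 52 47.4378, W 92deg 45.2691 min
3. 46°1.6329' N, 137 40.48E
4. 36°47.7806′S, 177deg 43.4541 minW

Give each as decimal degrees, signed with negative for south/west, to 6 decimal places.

1. -65.802150, 142.225833
2. -52.790630, -92.754485
3. 46.027215, 137.674667
4. -36.796343, -177.724235

Point 1:
  φ: 65 + 48.129/60 = 65.8021500
  S ⇒ negate
  Longitude: 142 + 13.55/60 = 142.2258333
  E ⇒ keep positive
Point 2:
  φ: 47.4378′ = 0.790630°; total 52.7906300
  hemisphere S, so the sign is −
  Longitude: 45.2691′ = 0.754485°; total 92.7544850
  hemisphere W, so the sign is −
Point 3:
  Lat: 46 + 1.6329/60 = 46.0272150
  N ⇒ keep positive
  λ: 40.48′ = 0.674667°; total 137.6746667
  E → positive
Point 4:
  Lat: 47.7806′ = 0.796343°; total 36.7963433
  hemisphere S, so the sign is −
  Longitude: 177 + 43.4541/60 = 177.7242350
  hemisphere W, so the sign is −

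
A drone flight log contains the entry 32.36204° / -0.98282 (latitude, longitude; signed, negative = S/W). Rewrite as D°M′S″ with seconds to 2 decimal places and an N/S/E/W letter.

32°21′43.34″ N, 0°58′58.15″ W

Lat: whole degrees 32; 21.72240′ → 21′ and 43.3440″
Longitude is negative → W; |value| = 0.982820
Lon: whole degrees 0; 58.96920′ → 58′ and 58.1520″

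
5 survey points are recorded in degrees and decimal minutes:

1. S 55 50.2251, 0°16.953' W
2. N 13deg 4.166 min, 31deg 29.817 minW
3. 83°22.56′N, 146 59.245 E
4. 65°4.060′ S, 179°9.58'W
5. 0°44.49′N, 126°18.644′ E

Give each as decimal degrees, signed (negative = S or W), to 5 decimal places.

1. -55.83709, -0.28255
2. 13.06943, -31.49695
3. 83.37600, 146.98742
4. -65.06767, -179.15967
5. 0.74150, 126.31073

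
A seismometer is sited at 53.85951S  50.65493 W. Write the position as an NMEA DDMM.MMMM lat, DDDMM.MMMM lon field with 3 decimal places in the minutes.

Latitude: minutes = (53.859510 − 53) × 60 = 51.57060
Longitude: 50° + 0.654930 × 60 = 50° 39.29580′

5351.571,S / 05039.296,W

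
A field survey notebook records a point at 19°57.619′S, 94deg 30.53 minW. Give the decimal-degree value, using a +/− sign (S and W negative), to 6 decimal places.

Latitude: 57.619′ = 0.960317°; total 19.9603167
hemisphere S, so the sign is −
Lon: 30.53′ = 0.508833°; total 94.5088333
W ⇒ negate

-19.960317, -94.508833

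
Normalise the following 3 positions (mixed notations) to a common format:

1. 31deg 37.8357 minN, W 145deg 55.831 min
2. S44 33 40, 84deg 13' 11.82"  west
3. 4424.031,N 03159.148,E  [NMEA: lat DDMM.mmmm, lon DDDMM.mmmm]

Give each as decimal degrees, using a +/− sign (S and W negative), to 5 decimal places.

1. 31.63060, -145.93052
2. -44.56111, -84.21995
3. 44.40052, 31.98580

Point 1:
  Lat: 31 + 37.8357/60 = 31.630595
  N ⇒ keep positive
  λ: 55.831′ = 0.930517°; total 145.930517
  W → negative
Point 2:
  Latitude: 33′ + 40″ = 33.66667′; 44 + 33.66667/60 = 44.561111
  S → negative
  Lon: 84 + 13/60 + 11.82/3600 = 84.219950
  W → negative
Point 3:
  φ: degrees = first 2 digits = 44, minutes = 24.031; 44 + 24.031/60 = 44.400517
  N → positive
  λ: degrees = first 3 digits = 31, minutes = 59.148; 31 + 59.148/60 = 31.985800
  E ⇒ keep positive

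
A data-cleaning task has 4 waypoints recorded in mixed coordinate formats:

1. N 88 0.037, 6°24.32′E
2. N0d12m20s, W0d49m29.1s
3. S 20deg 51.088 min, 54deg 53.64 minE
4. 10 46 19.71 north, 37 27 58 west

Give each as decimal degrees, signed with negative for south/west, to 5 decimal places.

1. 88.00062, 6.40533
2. 0.20556, -0.82475
3. -20.85147, 54.89400
4. 10.77214, -37.46611

Point 1:
  Lat: 88 + 0.037/60 = 88.000617
  N → positive
  Longitude: 6 + 24.32/60 = 6.405333
  E ⇒ keep positive
Point 2:
  φ: 0° + 12/60 + 20/3600 = 0 + 0.200000 + 0.005556 = 0.205556
  N ⇒ keep positive
  Lon: 49′ + 29.1″ = 49.48500′; 0 + 49.48500/60 = 0.824750
  W → negative
Point 3:
  Latitude: 20 + 51.088/60 = 20.851467
  S → negative
  λ: 53.64′ = 0.894000°; total 54.894000
  E → positive
Point 4:
  Latitude: 46′ + 19.71″ = 46.32850′; 10 + 46.32850/60 = 10.772142
  N ⇒ keep positive
  Lon: 27′ + 58″ = 27.96667′; 37 + 27.96667/60 = 37.466111
  hemisphere W, so the sign is −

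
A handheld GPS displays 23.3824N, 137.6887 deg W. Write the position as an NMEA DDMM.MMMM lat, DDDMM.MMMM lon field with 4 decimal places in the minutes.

φ: fractional part 0.382400 → 22.944000 minutes
Lon: fractional part 0.688700 → 41.322000 minutes

2322.9440,N / 13741.3220,W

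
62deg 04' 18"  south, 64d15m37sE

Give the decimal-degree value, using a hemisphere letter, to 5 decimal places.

Latitude: 62 + 4/60 + 18/3600 = 62.071667
Longitude: 15′ + 37″ = 15.61667′; 64 + 15.61667/60 = 64.260278

62.07167° S, 64.26028° E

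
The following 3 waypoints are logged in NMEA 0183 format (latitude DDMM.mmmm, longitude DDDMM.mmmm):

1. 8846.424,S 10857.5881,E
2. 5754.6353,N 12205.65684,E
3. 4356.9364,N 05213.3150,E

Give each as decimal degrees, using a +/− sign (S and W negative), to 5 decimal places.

1. -88.77373, 108.95980
2. 57.91059, 122.09428
3. 43.94894, 52.22192

Point 1:
  φ: degrees = first 2 digits = 88, minutes = 46.424; 88 + 46.424/60 = 88.773733
  S → negative
  Lon: degrees = first 3 digits = 108, minutes = 57.5881; 108 + 57.5881/60 = 108.959802
  E → positive
Point 2:
  Latitude: degrees = first 2 digits = 57, minutes = 54.6353; 57 + 54.6353/60 = 57.910588
  N → positive
  Lon: degrees = first 3 digits = 122, minutes = 5.65684; 122 + 5.65684/60 = 122.094281
  E → positive
Point 3:
  Latitude: degrees = first 2 digits = 43, minutes = 56.9364; 43 + 56.9364/60 = 43.948940
  N → positive
  λ: degrees = first 3 digits = 52, minutes = 13.315; 52 + 13.315/60 = 52.221917
  E ⇒ keep positive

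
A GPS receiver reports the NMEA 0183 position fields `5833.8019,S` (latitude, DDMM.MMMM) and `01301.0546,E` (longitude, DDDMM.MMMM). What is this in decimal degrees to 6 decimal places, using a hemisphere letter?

58.563365° S, 13.017577° E

Lat: split at 2 digits → 58° and 33.8019′; 58 + 33.8019/60 = 58.5633650
λ: degrees = first 3 digits = 13, minutes = 1.0546; 13 + 1.0546/60 = 13.0175767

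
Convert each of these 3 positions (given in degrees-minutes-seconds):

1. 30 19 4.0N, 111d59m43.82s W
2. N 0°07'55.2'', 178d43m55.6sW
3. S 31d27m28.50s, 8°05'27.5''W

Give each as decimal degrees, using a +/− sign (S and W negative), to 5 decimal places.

1. 30.31778, -111.99551
2. 0.13200, -178.73211
3. -31.45792, -8.09097

Point 1:
  Latitude: 19′ + 4″ = 19.06667′; 30 + 19.06667/60 = 30.317778
  N ⇒ keep positive
  Longitude: 111 + 59/60 + 43.82/3600 = 111.995506
  W ⇒ negate
Point 2:
  φ: 0 + 7/60 + 55.2/3600 = 0.132000
  N ⇒ keep positive
  Lon: 178° + 43/60 + 55.6/3600 = 178 + 0.716667 + 0.015444 = 178.732111
  hemisphere W, so the sign is −
Point 3:
  Latitude: 31° + 27/60 + 28.5/3600 = 31 + 0.450000 + 0.007917 = 31.457917
  S ⇒ negate
  Longitude: 8 + 5/60 + 27.5/3600 = 8.090972
  W → negative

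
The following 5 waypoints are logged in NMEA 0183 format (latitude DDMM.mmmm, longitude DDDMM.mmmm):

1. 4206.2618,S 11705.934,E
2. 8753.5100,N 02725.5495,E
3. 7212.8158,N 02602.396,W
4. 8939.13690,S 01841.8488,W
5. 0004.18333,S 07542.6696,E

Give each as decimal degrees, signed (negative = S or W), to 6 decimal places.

1. -42.104363, 117.098900
2. 87.891833, 27.425825
3. 72.213597, -26.039933
4. -89.652282, -18.697480
5. -0.069722, 75.711160

Point 1:
  φ: degrees = first 2 digits = 42, minutes = 6.2618; 42 + 6.2618/60 = 42.1043633
  hemisphere S, so the sign is −
  λ: degrees = first 3 digits = 117, minutes = 5.934; 117 + 5.934/60 = 117.0989000
  E → positive
Point 2:
  φ: split at 2 digits → 87° and 53.51′; 87 + 53.51/60 = 87.8918333
  N → positive
  Longitude: degrees = first 3 digits = 27, minutes = 25.5495; 27 + 25.5495/60 = 27.4258250
  E → positive
Point 3:
  φ: degrees = first 2 digits = 72, minutes = 12.8158; 72 + 12.8158/60 = 72.2135967
  N → positive
  Lon: degrees = first 3 digits = 26, minutes = 2.396; 26 + 2.396/60 = 26.0399333
  W ⇒ negate
Point 4:
  Lat: degrees = first 2 digits = 89, minutes = 39.1369; 89 + 39.1369/60 = 89.6522817
  S ⇒ negate
  Longitude: split at 3 digits → 018° and 41.8488′; 18 + 41.8488/60 = 18.6974800
  hemisphere W, so the sign is −
Point 5:
  φ: split at 2 digits → 00° and 4.18333′; 0 + 4.18333/60 = 0.0697222
  S ⇒ negate
  λ: split at 3 digits → 075° and 42.6696′; 75 + 42.6696/60 = 75.7111600
  E ⇒ keep positive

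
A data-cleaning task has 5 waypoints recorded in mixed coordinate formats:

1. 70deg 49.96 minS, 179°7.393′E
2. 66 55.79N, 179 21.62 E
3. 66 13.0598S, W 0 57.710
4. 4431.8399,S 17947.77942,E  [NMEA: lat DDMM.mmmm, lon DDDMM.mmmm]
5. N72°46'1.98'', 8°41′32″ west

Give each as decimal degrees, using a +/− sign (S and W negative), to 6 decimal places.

1. -70.832667, 179.123217
2. 66.929833, 179.360333
3. -66.217663, -0.961833
4. -44.530665, 179.796324
5. 72.767217, -8.692222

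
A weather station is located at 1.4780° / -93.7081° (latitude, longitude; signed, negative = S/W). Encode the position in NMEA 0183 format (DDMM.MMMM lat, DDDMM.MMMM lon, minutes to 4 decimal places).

0128.6800,N / 09342.4860,W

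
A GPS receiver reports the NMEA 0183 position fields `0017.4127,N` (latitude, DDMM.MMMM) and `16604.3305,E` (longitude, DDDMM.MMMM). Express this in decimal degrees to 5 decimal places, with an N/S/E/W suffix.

φ: split at 2 digits → 00° and 17.4127′; 0 + 17.4127/60 = 0.290212
λ: degrees = first 3 digits = 166, minutes = 4.3305; 166 + 4.3305/60 = 166.072175

0.29021° N, 166.07218° E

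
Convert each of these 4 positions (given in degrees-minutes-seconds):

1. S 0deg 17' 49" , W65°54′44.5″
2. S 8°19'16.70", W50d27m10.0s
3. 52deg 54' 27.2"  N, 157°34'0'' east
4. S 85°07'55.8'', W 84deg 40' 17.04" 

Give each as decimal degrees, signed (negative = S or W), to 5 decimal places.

1. -0.29694, -65.91236
2. -8.32131, -50.45278
3. 52.90756, 157.56667
4. -85.13217, -84.67140

Point 1:
  φ: 17′ + 49″ = 17.81667′; 0 + 17.81667/60 = 0.296944
  hemisphere S, so the sign is −
  λ: 54′ + 44.5″ = 54.74167′; 65 + 54.74167/60 = 65.912361
  hemisphere W, so the sign is −
Point 2:
  Latitude: 8° + 19/60 + 16.7/3600 = 8 + 0.316667 + 0.004639 = 8.321306
  S ⇒ negate
  Longitude: 50° + 27/60 + 10/3600 = 50 + 0.450000 + 0.002778 = 50.452778
  W ⇒ negate
Point 3:
  φ: 52 + 54/60 + 27.2/3600 = 52.907556
  N ⇒ keep positive
  λ: 157° + 34/60 + 0/3600 = 157 + 0.566667 + 0.000000 = 157.566667
  E → positive
Point 4:
  Latitude: 7′ + 55.8″ = 7.93000′; 85 + 7.93000/60 = 85.132167
  S → negative
  Lon: 84° + 40/60 + 17.04/3600 = 84 + 0.666667 + 0.004733 = 84.671400
  hemisphere W, so the sign is −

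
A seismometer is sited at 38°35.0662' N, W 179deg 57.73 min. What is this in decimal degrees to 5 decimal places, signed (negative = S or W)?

Lat: 35.0662′ = 0.584437°; total 38.584437
N ⇒ keep positive
Longitude: 179 + 57.73/60 = 179.962167
W → negative

38.58444, -179.96217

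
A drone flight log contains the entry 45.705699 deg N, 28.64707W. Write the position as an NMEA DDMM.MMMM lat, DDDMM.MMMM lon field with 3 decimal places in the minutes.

Latitude: minutes = (45.705699 − 45) × 60 = 42.34194
λ: fractional part 0.647070 → 38.82420 minutes

4542.342,N / 02838.824,W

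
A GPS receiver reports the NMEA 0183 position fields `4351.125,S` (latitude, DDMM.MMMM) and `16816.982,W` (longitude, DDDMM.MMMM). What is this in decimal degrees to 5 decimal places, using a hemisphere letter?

43.85208° S, 168.28303° W

Latitude: degrees = first 2 digits = 43, minutes = 51.125; 43 + 51.125/60 = 43.852083
Longitude: degrees = first 3 digits = 168, minutes = 16.982; 168 + 16.982/60 = 168.283033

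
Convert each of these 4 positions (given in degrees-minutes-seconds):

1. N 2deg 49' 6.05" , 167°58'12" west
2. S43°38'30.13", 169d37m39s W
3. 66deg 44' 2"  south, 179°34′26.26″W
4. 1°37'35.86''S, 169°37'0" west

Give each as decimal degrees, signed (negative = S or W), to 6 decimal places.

Point 1:
  Latitude: 49′ + 6.05″ = 49.10083′; 2 + 49.10083/60 = 2.8183472
  N ⇒ keep positive
  λ: 167° + 58/60 + 12/3600 = 167 + 0.966667 + 0.003333 = 167.9700000
  hemisphere W, so the sign is −
Point 2:
  φ: 38′ + 30.13″ = 38.50217′; 43 + 38.50217/60 = 43.6417028
  hemisphere S, so the sign is −
  Lon: 169 + 37/60 + 39/3600 = 169.6275000
  hemisphere W, so the sign is −
Point 3:
  Lat: 66 + 44/60 + 2/3600 = 66.7338889
  S → negative
  Lon: 34′ + 26.26″ = 34.43767′; 179 + 34.43767/60 = 179.5739611
  hemisphere W, so the sign is −
Point 4:
  Lat: 1° + 37/60 + 35.86/3600 = 1 + 0.616667 + 0.009961 = 1.6266278
  S ⇒ negate
  λ: 37′ + 0″ = 37.00000′; 169 + 37.00000/60 = 169.6166667
  W → negative

1. 2.818347, -167.970000
2. -43.641703, -169.627500
3. -66.733889, -179.573961
4. -1.626628, -169.616667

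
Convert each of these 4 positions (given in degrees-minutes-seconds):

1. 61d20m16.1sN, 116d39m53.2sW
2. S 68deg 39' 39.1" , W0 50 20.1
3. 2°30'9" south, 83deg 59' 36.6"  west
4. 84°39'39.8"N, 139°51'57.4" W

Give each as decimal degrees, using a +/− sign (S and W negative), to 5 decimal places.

1. 61.33781, -116.66478
2. -68.66086, -0.83892
3. -2.50250, -83.99350
4. 84.66106, -139.86594

Point 1:
  Latitude: 61 + 20/60 + 16.1/3600 = 61.337806
  N ⇒ keep positive
  Longitude: 116° + 39/60 + 53.2/3600 = 116 + 0.650000 + 0.014778 = 116.664778
  W ⇒ negate
Point 2:
  Lat: 68° + 39/60 + 39.1/3600 = 68 + 0.650000 + 0.010861 = 68.660861
  hemisphere S, so the sign is −
  λ: 0° + 50/60 + 20.1/3600 = 0 + 0.833333 + 0.005583 = 0.838917
  W → negative
Point 3:
  φ: 2 + 30/60 + 9/3600 = 2.502500
  S ⇒ negate
  Lon: 83 + 59/60 + 36.6/3600 = 83.993500
  hemisphere W, so the sign is −
Point 4:
  Latitude: 39′ + 39.8″ = 39.66333′; 84 + 39.66333/60 = 84.661056
  N → positive
  λ: 139 + 51/60 + 57.4/3600 = 139.865944
  W ⇒ negate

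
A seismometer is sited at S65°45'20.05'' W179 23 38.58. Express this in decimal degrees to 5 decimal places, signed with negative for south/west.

-65.75557, -179.39405

φ: 65° + 45/60 + 20.05/3600 = 65 + 0.750000 + 0.005569 = 65.755569
S ⇒ negate
λ: 23′ + 38.58″ = 23.64300′; 179 + 23.64300/60 = 179.394050
W → negative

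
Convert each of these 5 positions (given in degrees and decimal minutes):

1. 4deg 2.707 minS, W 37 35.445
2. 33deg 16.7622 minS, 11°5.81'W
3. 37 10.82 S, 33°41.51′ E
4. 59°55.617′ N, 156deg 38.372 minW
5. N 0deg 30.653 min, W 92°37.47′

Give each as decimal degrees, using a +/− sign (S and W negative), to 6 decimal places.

Point 1:
  Lat: 2.707′ = 0.045117°; total 4.0451167
  S → negative
  Longitude: 37 + 35.445/60 = 37.5907500
  W ⇒ negate
Point 2:
  φ: 16.7622′ = 0.279370°; total 33.2793700
  S → negative
  Longitude: 5.81′ = 0.096833°; total 11.0968333
  hemisphere W, so the sign is −
Point 3:
  φ: 37 + 10.82/60 = 37.1803333
  S ⇒ negate
  λ: 33 + 41.51/60 = 33.6918333
  E ⇒ keep positive
Point 4:
  Latitude: 59 + 55.617/60 = 59.9269500
  N ⇒ keep positive
  Lon: 156 + 38.372/60 = 156.6395333
  W → negative
Point 5:
  Latitude: 0 + 30.653/60 = 0.5108833
  N → positive
  Lon: 92 + 37.47/60 = 92.6245000
  W ⇒ negate

1. -4.045117, -37.590750
2. -33.279370, -11.096833
3. -37.180333, 33.691833
4. 59.926950, -156.639533
5. 0.510883, -92.624500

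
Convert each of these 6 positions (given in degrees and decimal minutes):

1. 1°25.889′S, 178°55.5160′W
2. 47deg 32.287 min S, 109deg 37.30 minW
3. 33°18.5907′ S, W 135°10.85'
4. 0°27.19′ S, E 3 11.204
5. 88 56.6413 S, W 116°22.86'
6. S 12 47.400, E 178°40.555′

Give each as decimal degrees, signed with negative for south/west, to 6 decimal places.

Point 1:
  Latitude: 25.889′ = 0.431483°; total 1.4314833
  hemisphere S, so the sign is −
  λ: 55.516′ = 0.925267°; total 178.9252667
  W ⇒ negate
Point 2:
  Lat: 47 + 32.287/60 = 47.5381167
  S ⇒ negate
  λ: 109 + 37.3/60 = 109.6216667
  W ⇒ negate
Point 3:
  Lat: 33 + 18.5907/60 = 33.3098450
  S ⇒ negate
  λ: 10.85′ = 0.180833°; total 135.1808333
  W → negative
Point 4:
  Latitude: 0 + 27.19/60 = 0.4531667
  S ⇒ negate
  λ: 3 + 11.204/60 = 3.1867333
  E ⇒ keep positive
Point 5:
  φ: 56.6413′ = 0.944022°; total 88.9440217
  hemisphere S, so the sign is −
  Lon: 116 + 22.86/60 = 116.3810000
  W → negative
Point 6:
  φ: 12 + 47.4/60 = 12.7900000
  S ⇒ negate
  Lon: 178 + 40.555/60 = 178.6759167
  E → positive

1. -1.431483, -178.925267
2. -47.538117, -109.621667
3. -33.309845, -135.180833
4. -0.453167, 3.186733
5. -88.944022, -116.381000
6. -12.790000, 178.675917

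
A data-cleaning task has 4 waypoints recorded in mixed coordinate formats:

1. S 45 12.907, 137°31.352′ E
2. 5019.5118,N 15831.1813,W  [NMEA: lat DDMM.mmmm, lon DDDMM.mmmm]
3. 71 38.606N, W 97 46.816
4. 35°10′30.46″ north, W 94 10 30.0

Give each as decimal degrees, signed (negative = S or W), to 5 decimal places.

Point 1:
  Latitude: 45 + 12.907/60 = 45.215117
  S → negative
  Lon: 137 + 31.352/60 = 137.522533
  E ⇒ keep positive
Point 2:
  Latitude: degrees = first 2 digits = 50, minutes = 19.5118; 50 + 19.5118/60 = 50.325197
  N ⇒ keep positive
  Longitude: split at 3 digits → 158° and 31.1813′; 158 + 31.1813/60 = 158.519688
  W ⇒ negate
Point 3:
  Latitude: 71 + 38.606/60 = 71.643433
  N ⇒ keep positive
  Lon: 46.816′ = 0.780267°; total 97.780267
  W → negative
Point 4:
  φ: 35 + 10/60 + 30.46/3600 = 35.175128
  N ⇒ keep positive
  Lon: 10′ + 30″ = 10.50000′; 94 + 10.50000/60 = 94.175000
  W → negative

1. -45.21512, 137.52253
2. 50.32520, -158.51969
3. 71.64343, -97.78027
4. 35.17513, -94.17500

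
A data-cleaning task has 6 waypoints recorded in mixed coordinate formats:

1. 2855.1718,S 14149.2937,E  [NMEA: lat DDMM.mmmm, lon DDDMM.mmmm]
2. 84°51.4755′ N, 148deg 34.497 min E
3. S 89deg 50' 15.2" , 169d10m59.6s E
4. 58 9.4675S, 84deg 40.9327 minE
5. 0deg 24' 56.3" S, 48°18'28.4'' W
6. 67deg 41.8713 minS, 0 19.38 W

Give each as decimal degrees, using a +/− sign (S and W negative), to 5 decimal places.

1. -28.91953, 141.82156
2. 84.85793, 148.57495
3. -89.83756, 169.18322
4. -58.15779, 84.68221
5. -0.41564, -48.30789
6. -67.69786, -0.32300

Point 1:
  Lat: degrees = first 2 digits = 28, minutes = 55.1718; 28 + 55.1718/60 = 28.919530
  S → negative
  Lon: split at 3 digits → 141° and 49.2937′; 141 + 49.2937/60 = 141.821562
  E → positive
Point 2:
  φ: 51.4755′ = 0.857925°; total 84.857925
  N → positive
  Lon: 34.497′ = 0.574950°; total 148.574950
  E ⇒ keep positive
Point 3:
  Lat: 89 + 50/60 + 15.2/3600 = 89.837556
  hemisphere S, so the sign is −
  Lon: 169° + 10/60 + 59.6/3600 = 169 + 0.166667 + 0.016556 = 169.183222
  E ⇒ keep positive
Point 4:
  Latitude: 58 + 9.4675/60 = 58.157792
  S → negative
  λ: 84 + 40.9327/60 = 84.682212
  E ⇒ keep positive
Point 5:
  Latitude: 24′ + 56.3″ = 24.93833′; 0 + 24.93833/60 = 0.415639
  S ⇒ negate
  Longitude: 18′ + 28.4″ = 18.47333′; 48 + 18.47333/60 = 48.307889
  W ⇒ negate
Point 6:
  Latitude: 41.8713′ = 0.697855°; total 67.697855
  hemisphere S, so the sign is −
  λ: 0 + 19.38/60 = 0.323000
  W ⇒ negate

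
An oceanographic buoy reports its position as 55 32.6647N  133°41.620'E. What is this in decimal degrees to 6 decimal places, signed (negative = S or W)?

φ: 55 + 32.6647/60 = 55.5444117
N ⇒ keep positive
Lon: 41.62′ = 0.693667°; total 133.6936667
E → positive

55.544412, 133.693667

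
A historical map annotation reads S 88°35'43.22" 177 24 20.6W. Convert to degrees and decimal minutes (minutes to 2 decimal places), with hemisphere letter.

88° 35.72′ S, 177° 24.34′ W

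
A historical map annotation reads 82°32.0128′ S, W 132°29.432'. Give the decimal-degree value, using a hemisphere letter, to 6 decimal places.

82.533547° S, 132.490533° W

φ: 32.0128′ = 0.533547°; total 82.5335467
Lon: 29.432′ = 0.490533°; total 132.4905333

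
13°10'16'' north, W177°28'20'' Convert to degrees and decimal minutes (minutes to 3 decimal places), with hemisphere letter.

13° 10.267′ N, 177° 28.333′ W

Latitude: seconds/60 = 0.26667; minutes = 10 + 0.26667 = 10.26667
Longitude: 28 + 20/60 = 28.33333′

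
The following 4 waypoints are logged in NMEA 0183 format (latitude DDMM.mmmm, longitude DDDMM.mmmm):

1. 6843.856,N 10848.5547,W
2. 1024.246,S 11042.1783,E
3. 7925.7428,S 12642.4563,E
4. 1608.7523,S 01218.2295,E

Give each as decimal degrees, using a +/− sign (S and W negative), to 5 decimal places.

Point 1:
  φ: degrees = first 2 digits = 68, minutes = 43.856; 68 + 43.856/60 = 68.730933
  N → positive
  λ: degrees = first 3 digits = 108, minutes = 48.5547; 108 + 48.5547/60 = 108.809245
  hemisphere W, so the sign is −
Point 2:
  Lat: split at 2 digits → 10° and 24.246′; 10 + 24.246/60 = 10.404100
  hemisphere S, so the sign is −
  λ: degrees = first 3 digits = 110, minutes = 42.1783; 110 + 42.1783/60 = 110.702972
  E ⇒ keep positive
Point 3:
  φ: split at 2 digits → 79° and 25.7428′; 79 + 25.7428/60 = 79.429047
  S → negative
  Lon: degrees = first 3 digits = 126, minutes = 42.4563; 126 + 42.4563/60 = 126.707605
  E → positive
Point 4:
  Latitude: split at 2 digits → 16° and 8.7523′; 16 + 8.7523/60 = 16.145872
  hemisphere S, so the sign is −
  Lon: split at 3 digits → 012° and 18.2295′; 12 + 18.2295/60 = 12.303825
  E ⇒ keep positive

1. 68.73093, -108.80925
2. -10.40410, 110.70297
3. -79.42905, 126.70761
4. -16.14587, 12.30383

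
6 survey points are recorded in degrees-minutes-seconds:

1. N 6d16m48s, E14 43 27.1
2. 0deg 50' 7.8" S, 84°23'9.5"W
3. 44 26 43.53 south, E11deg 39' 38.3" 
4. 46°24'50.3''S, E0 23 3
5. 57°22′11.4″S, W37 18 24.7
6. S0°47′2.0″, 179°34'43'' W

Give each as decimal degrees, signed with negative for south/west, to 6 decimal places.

Point 1:
  φ: 6° + 16/60 + 48/3600 = 6 + 0.266667 + 0.013333 = 6.2800000
  N → positive
  Lon: 14 + 43/60 + 27.1/3600 = 14.7241944
  E → positive
Point 2:
  Latitude: 50′ + 7.8″ = 50.13000′; 0 + 50.13000/60 = 0.8355000
  S → negative
  Longitude: 84 + 23/60 + 9.5/3600 = 84.3859722
  hemisphere W, so the sign is −
Point 3:
  Lat: 26′ + 43.53″ = 26.72550′; 44 + 26.72550/60 = 44.4454250
  S → negative
  Lon: 39′ + 38.3″ = 39.63833′; 11 + 39.63833/60 = 11.6606389
  E → positive
Point 4:
  φ: 24′ + 50.3″ = 24.83833′; 46 + 24.83833/60 = 46.4139722
  S ⇒ negate
  Lon: 0 + 23/60 + 3/3600 = 0.3841667
  E ⇒ keep positive
Point 5:
  φ: 57 + 22/60 + 11.4/3600 = 57.3698333
  hemisphere S, so the sign is −
  Lon: 18′ + 24.7″ = 18.41167′; 37 + 18.41167/60 = 37.3068611
  W → negative
Point 6:
  φ: 0° + 47/60 + 2/3600 = 0 + 0.783333 + 0.000556 = 0.7838889
  S ⇒ negate
  λ: 179 + 34/60 + 43/3600 = 179.5786111
  W → negative

1. 6.280000, 14.724194
2. -0.835500, -84.385972
3. -44.445425, 11.660639
4. -46.413972, 0.384167
5. -57.369833, -37.306861
6. -0.783889, -179.578611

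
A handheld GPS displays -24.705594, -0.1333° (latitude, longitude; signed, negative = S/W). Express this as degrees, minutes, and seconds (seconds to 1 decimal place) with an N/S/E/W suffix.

Latitude is negative → S; |value| = 24.705594
φ: 0.705594 × 60 = 42.33564′ → 42′, remainder × 60 = 20.138″
Longitude is negative → W; |value| = 0.133300
Lon: 0.133300 × 60 = 7.99800′ → 7′, remainder × 60 = 59.880″

24°42′20.1″ S, 0°07′59.9″ W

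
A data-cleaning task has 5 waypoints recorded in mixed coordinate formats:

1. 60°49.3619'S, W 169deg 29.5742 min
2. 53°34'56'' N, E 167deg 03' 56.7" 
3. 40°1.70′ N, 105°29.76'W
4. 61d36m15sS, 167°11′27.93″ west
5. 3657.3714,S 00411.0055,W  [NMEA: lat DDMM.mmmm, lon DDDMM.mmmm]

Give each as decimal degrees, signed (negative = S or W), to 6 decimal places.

Point 1:
  Lat: 60 + 49.3619/60 = 60.8226983
  S → negative
  Lon: 29.5742′ = 0.492903°; total 169.4929033
  hemisphere W, so the sign is −
Point 2:
  φ: 53° + 34/60 + 56/3600 = 53 + 0.566667 + 0.015556 = 53.5822222
  N ⇒ keep positive
  λ: 3′ + 56.7″ = 3.94500′; 167 + 3.94500/60 = 167.0657500
  E ⇒ keep positive
Point 3:
  φ: 1.7′ = 0.028333°; total 40.0283333
  N → positive
  λ: 29.76′ = 0.496000°; total 105.4960000
  W → negative
Point 4:
  φ: 61 + 36/60 + 15/3600 = 61.6041667
  S ⇒ negate
  Lon: 167° + 11/60 + 27.93/3600 = 167 + 0.183333 + 0.007758 = 167.1910917
  W ⇒ negate
Point 5:
  φ: split at 2 digits → 36° and 57.3714′; 36 + 57.3714/60 = 36.9561900
  hemisphere S, so the sign is −
  Longitude: degrees = first 3 digits = 4, minutes = 11.0055; 4 + 11.0055/60 = 4.1834250
  W → negative

1. -60.822698, -169.492903
2. 53.582222, 167.065750
3. 40.028333, -105.496000
4. -61.604167, -167.191092
5. -36.956190, -4.183425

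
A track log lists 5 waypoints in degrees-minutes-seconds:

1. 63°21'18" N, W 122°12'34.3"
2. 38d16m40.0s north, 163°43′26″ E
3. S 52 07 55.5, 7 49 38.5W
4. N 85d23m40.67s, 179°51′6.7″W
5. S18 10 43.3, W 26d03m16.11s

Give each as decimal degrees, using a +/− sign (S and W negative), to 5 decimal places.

Point 1:
  Lat: 21′ + 18″ = 21.30000′; 63 + 21.30000/60 = 63.355000
  N ⇒ keep positive
  Lon: 12′ + 34.3″ = 12.57167′; 122 + 12.57167/60 = 122.209528
  W → negative
Point 2:
  φ: 16′ + 40″ = 16.66667′; 38 + 16.66667/60 = 38.277778
  N → positive
  Longitude: 163° + 43/60 + 26/3600 = 163 + 0.716667 + 0.007222 = 163.723889
  E → positive
Point 3:
  Lat: 52° + 7/60 + 55.5/3600 = 52 + 0.116667 + 0.015417 = 52.132083
  hemisphere S, so the sign is −
  λ: 7° + 49/60 + 38.5/3600 = 7 + 0.816667 + 0.010694 = 7.827361
  W → negative
Point 4:
  Lat: 85 + 23/60 + 40.67/3600 = 85.394631
  N → positive
  λ: 51′ + 6.7″ = 51.11167′; 179 + 51.11167/60 = 179.851861
  W ⇒ negate
Point 5:
  Lat: 18° + 10/60 + 43.3/3600 = 18 + 0.166667 + 0.012028 = 18.178694
  hemisphere S, so the sign is −
  λ: 3′ + 16.11″ = 3.26850′; 26 + 3.26850/60 = 26.054475
  W → negative

1. 63.35500, -122.20953
2. 38.27778, 163.72389
3. -52.13208, -7.82736
4. 85.39463, -179.85186
5. -18.17869, -26.05448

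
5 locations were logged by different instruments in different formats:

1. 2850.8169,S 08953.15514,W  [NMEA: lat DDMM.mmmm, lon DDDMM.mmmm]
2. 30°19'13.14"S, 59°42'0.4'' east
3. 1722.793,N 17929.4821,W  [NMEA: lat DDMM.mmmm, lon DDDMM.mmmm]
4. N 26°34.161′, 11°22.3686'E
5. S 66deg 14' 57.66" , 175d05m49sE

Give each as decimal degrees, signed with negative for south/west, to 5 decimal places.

1. -28.84695, -89.88592
2. -30.32032, 59.70011
3. 17.37988, -179.49137
4. 26.56935, 11.37281
5. -66.24935, 175.09694

Point 1:
  φ: split at 2 digits → 28° and 50.8169′; 28 + 50.8169/60 = 28.846948
  S → negative
  λ: degrees = first 3 digits = 89, minutes = 53.15514; 89 + 53.15514/60 = 89.885919
  W → negative
Point 2:
  Latitude: 19′ + 13.14″ = 19.21900′; 30 + 19.21900/60 = 30.320317
  S → negative
  Lon: 59 + 42/60 + 0.4/3600 = 59.700111
  E ⇒ keep positive
Point 3:
  φ: split at 2 digits → 17° and 22.793′; 17 + 22.793/60 = 17.379883
  N ⇒ keep positive
  λ: degrees = first 3 digits = 179, minutes = 29.4821; 179 + 29.4821/60 = 179.491368
  W → negative
Point 4:
  φ: 26 + 34.161/60 = 26.569350
  N → positive
  λ: 22.3686′ = 0.372810°; total 11.372810
  E → positive
Point 5:
  φ: 66° + 14/60 + 57.66/3600 = 66 + 0.233333 + 0.016017 = 66.249350
  S → negative
  Lon: 5′ + 49″ = 5.81667′; 175 + 5.81667/60 = 175.096944
  E ⇒ keep positive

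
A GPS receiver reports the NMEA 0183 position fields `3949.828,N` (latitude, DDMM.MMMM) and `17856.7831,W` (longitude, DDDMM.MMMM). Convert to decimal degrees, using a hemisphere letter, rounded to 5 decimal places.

39.83047° N, 178.94639° W

φ: split at 2 digits → 39° and 49.828′; 39 + 49.828/60 = 39.830467
Longitude: split at 3 digits → 178° and 56.7831′; 178 + 56.7831/60 = 178.946385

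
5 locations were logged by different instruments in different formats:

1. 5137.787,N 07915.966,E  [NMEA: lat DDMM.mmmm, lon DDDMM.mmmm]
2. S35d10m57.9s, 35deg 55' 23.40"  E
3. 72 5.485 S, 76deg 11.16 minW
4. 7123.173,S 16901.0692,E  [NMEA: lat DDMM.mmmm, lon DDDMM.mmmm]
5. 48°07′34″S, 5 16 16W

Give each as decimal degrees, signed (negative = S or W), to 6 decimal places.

Point 1:
  φ: split at 2 digits → 51° and 37.787′; 51 + 37.787/60 = 51.6297833
  N → positive
  Lon: degrees = first 3 digits = 79, minutes = 15.966; 79 + 15.966/60 = 79.2661000
  E ⇒ keep positive
Point 2:
  φ: 10′ + 57.9″ = 10.96500′; 35 + 10.96500/60 = 35.1827500
  S ⇒ negate
  Longitude: 55′ + 23.4″ = 55.39000′; 35 + 55.39000/60 = 35.9231667
  E → positive
Point 3:
  Latitude: 5.485′ = 0.091417°; total 72.0914167
  S → negative
  Lon: 11.16′ = 0.186000°; total 76.1860000
  W → negative
Point 4:
  Latitude: split at 2 digits → 71° and 23.173′; 71 + 23.173/60 = 71.3862167
  hemisphere S, so the sign is −
  λ: split at 3 digits → 169° and 1.0692′; 169 + 1.0692/60 = 169.0178200
  E → positive
Point 5:
  Latitude: 48° + 7/60 + 34/3600 = 48 + 0.116667 + 0.009444 = 48.1261111
  hemisphere S, so the sign is −
  Lon: 5 + 16/60 + 16/3600 = 5.2711111
  W ⇒ negate

1. 51.629783, 79.266100
2. -35.182750, 35.923167
3. -72.091417, -76.186000
4. -71.386217, 169.017820
5. -48.126111, -5.271111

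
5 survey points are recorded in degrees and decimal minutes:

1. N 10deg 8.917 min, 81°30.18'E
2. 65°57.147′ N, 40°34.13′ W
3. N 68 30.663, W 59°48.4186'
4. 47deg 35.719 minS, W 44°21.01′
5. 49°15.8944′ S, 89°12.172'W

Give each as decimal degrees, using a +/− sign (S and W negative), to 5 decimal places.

1. 10.14862, 81.50300
2. 65.95245, -40.56883
3. 68.51105, -59.80698
4. -47.59532, -44.35017
5. -49.26491, -89.20287

Point 1:
  Latitude: 10 + 8.917/60 = 10.148617
  N → positive
  Lon: 81 + 30.18/60 = 81.503000
  E ⇒ keep positive
Point 2:
  φ: 57.147′ = 0.952450°; total 65.952450
  N → positive
  Longitude: 40 + 34.13/60 = 40.568833
  W ⇒ negate
Point 3:
  φ: 30.663′ = 0.511050°; total 68.511050
  N → positive
  λ: 48.4186′ = 0.806977°; total 59.806977
  hemisphere W, so the sign is −
Point 4:
  Lat: 35.719′ = 0.595317°; total 47.595317
  S → negative
  Lon: 44 + 21.01/60 = 44.350167
  W → negative
Point 5:
  Lat: 15.8944′ = 0.264907°; total 49.264907
  hemisphere S, so the sign is −
  Lon: 12.172′ = 0.202867°; total 89.202867
  hemisphere W, so the sign is −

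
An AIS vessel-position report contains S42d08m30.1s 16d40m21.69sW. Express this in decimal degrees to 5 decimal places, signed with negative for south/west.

-42.14169, -16.67269

Latitude: 42 + 8/60 + 30.1/3600 = 42.141694
S → negative
Longitude: 16° + 40/60 + 21.69/3600 = 16 + 0.666667 + 0.006025 = 16.672692
W → negative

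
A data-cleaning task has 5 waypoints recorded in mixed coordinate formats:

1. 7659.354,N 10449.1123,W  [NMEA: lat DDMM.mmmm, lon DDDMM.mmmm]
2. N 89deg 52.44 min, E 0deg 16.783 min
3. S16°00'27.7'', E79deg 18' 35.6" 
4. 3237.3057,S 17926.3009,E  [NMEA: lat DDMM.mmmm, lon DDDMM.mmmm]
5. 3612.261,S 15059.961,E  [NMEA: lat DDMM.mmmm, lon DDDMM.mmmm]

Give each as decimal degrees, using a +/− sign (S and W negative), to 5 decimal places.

1. 76.98923, -104.81854
2. 89.87400, 0.27972
3. -16.00769, 79.30989
4. -32.62176, 179.43835
5. -36.20435, 150.99935

Point 1:
  Latitude: degrees = first 2 digits = 76, minutes = 59.354; 76 + 59.354/60 = 76.989233
  N → positive
  λ: degrees = first 3 digits = 104, minutes = 49.1123; 104 + 49.1123/60 = 104.818538
  W ⇒ negate
Point 2:
  φ: 89 + 52.44/60 = 89.874000
  N ⇒ keep positive
  Longitude: 16.783′ = 0.279717°; total 0.279717
  E ⇒ keep positive
Point 3:
  Latitude: 16 + 0/60 + 27.7/3600 = 16.007694
  S → negative
  Longitude: 79 + 18/60 + 35.6/3600 = 79.309889
  E → positive
Point 4:
  φ: degrees = first 2 digits = 32, minutes = 37.3057; 32 + 37.3057/60 = 32.621762
  S ⇒ negate
  Longitude: split at 3 digits → 179° and 26.3009′; 179 + 26.3009/60 = 179.438348
  E ⇒ keep positive
Point 5:
  Lat: split at 2 digits → 36° and 12.261′; 36 + 12.261/60 = 36.204350
  hemisphere S, so the sign is −
  Longitude: split at 3 digits → 150° and 59.961′; 150 + 59.961/60 = 150.999350
  E ⇒ keep positive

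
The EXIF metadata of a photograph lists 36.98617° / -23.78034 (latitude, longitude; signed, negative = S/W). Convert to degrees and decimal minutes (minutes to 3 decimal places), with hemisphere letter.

φ: fractional part 0.986170 → 59.17020 minutes
Longitude is negative → W; |value| = 23.780340
λ: 23° + 0.780340 × 60 = 23° 46.82040′

36° 59.170′ N, 23° 46.820′ W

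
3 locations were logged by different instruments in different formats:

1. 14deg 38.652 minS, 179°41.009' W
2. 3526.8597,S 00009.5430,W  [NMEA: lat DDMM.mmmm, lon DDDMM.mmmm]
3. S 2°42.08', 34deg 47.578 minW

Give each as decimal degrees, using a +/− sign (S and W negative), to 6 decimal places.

1. -14.644200, -179.683483
2. -35.447662, -0.159050
3. -2.701333, -34.792967

Point 1:
  φ: 38.652′ = 0.644200°; total 14.6442000
  S → negative
  λ: 179 + 41.009/60 = 179.6834833
  hemisphere W, so the sign is −
Point 2:
  Lat: degrees = first 2 digits = 35, minutes = 26.8597; 35 + 26.8597/60 = 35.4476617
  S ⇒ negate
  Lon: degrees = first 3 digits = 0, minutes = 9.543; 0 + 9.543/60 = 0.1590500
  hemisphere W, so the sign is −
Point 3:
  Latitude: 42.08′ = 0.701333°; total 2.7013333
  hemisphere S, so the sign is −
  λ: 47.578′ = 0.792967°; total 34.7929667
  W ⇒ negate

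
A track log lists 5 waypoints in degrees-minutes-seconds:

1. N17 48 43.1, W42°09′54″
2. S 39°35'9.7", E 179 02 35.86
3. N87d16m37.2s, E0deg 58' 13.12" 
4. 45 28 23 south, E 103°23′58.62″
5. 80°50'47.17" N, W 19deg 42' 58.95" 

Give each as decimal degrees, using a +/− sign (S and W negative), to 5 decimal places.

1. 17.81197, -42.16500
2. -39.58603, 179.04329
3. 87.27700, 0.97031
4. -45.47306, 103.39962
5. 80.84644, -19.71638

Point 1:
  φ: 17° + 48/60 + 43.1/3600 = 17 + 0.800000 + 0.011972 = 17.811972
  N → positive
  Longitude: 9′ + 54″ = 9.90000′; 42 + 9.90000/60 = 42.165000
  hemisphere W, so the sign is −
Point 2:
  Lat: 35′ + 9.7″ = 35.16167′; 39 + 35.16167/60 = 39.586028
  S ⇒ negate
  Lon: 2′ + 35.86″ = 2.59767′; 179 + 2.59767/60 = 179.043294
  E → positive
Point 3:
  Latitude: 87° + 16/60 + 37.2/3600 = 87 + 0.266667 + 0.010333 = 87.277000
  N ⇒ keep positive
  Lon: 58′ + 13.12″ = 58.21867′; 0 + 58.21867/60 = 0.970311
  E → positive
Point 4:
  Lat: 45 + 28/60 + 23/3600 = 45.473056
  S ⇒ negate
  Lon: 23′ + 58.62″ = 23.97700′; 103 + 23.97700/60 = 103.399617
  E → positive
Point 5:
  φ: 50′ + 47.17″ = 50.78617′; 80 + 50.78617/60 = 80.846436
  N → positive
  Lon: 42′ + 58.95″ = 42.98250′; 19 + 42.98250/60 = 19.716375
  W ⇒ negate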